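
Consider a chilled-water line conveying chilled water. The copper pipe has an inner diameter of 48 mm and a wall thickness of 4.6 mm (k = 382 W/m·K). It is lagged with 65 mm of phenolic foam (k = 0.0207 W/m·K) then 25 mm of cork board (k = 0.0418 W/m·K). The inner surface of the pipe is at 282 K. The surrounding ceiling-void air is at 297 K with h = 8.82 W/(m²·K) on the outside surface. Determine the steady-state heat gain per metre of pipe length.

q′ ≈ 1.48 W/m

Cylindrical conduction, so R = ln(r₂/r₁)/(2πkL) per layer, in series:
R_copper pipe wall = ln(28.6/24)/(2π×382×1) = 7.306×10^-5 K/W
R_phenolic foam = ln(93.6/28.6)/(2π×0.0207×1) = 9.116 K/W
R_cork board = ln(118.6/93.6)/(2π×0.0418×1) = 0.9013 K/W
R_outer film = 1/(h_o·2πr_oL) = 1/(8.82×2π×0.1186×1) = 0.1521 K/W
R_total = 10.17 K/W
Q = ΔT/R_total = 15/10.17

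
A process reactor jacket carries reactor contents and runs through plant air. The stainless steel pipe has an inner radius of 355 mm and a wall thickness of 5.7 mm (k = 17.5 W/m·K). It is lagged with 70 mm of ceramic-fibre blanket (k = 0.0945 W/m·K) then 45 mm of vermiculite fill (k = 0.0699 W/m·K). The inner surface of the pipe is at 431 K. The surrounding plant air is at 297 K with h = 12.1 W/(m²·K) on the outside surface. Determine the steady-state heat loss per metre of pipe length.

Cylindrical conduction, so R = ln(r₂/r₁)/(2πkL) per layer, in series:
R_stainless steel pipe wall = ln(360.7/355)/(2π×17.5×1) = 1.449×10^-4 K/W
R_ceramic-fibre blanket = ln(430.7/360.7)/(2π×0.0945×1) = 0.2987 K/W
R_vermiculite fill = ln(475.7/430.7)/(2π×0.0699×1) = 0.2263 K/W
R_outer film = 1/(h_o·2πr_oL) = 1/(12.1×2π×0.4757×1) = 0.02765 K/W
R_total = 0.5528 K/W
Q = ΔT/R_total = 134/0.5528

q′ ≈ 242 W/m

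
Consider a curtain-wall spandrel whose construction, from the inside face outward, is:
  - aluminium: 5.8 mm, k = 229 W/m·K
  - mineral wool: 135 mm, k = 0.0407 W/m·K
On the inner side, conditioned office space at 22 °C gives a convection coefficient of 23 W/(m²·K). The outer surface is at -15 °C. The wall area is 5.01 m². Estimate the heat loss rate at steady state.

Q ≈ 55.2 W

Series thermal resistances:
R_inner film = 1/(h_i·A) = 1/(23×5.01) = 0.008678 K/W
R_aluminium = L/(kA) = 0.0058/(229×5.01) = 5.055×10^-6 K/W
R_mineral wool = L/(kA) = 0.135/(0.0407×5.01) = 0.6621 K/W
R_total = 0.6707 K/W
Q = ΔT / R_total = 37 / 0.6707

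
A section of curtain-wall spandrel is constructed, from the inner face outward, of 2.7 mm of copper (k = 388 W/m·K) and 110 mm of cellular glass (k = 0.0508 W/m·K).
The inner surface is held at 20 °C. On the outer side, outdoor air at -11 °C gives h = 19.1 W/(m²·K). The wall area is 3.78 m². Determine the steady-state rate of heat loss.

Q ≈ 52.8 W

Thermal resistances in series:
R_copper = L/(kA) = 0.0027/(388×3.78) = 1.841×10^-6 K/W
R_cellular glass = L/(kA) = 0.11/(0.0508×3.78) = 0.5728 K/W
R_outer film = 1/(h_o·A) = 1/(19.1×3.78) = 0.01385 K/W
R_total = 0.5867 K/W
Q = ΔT / R_total = 31 / 0.5867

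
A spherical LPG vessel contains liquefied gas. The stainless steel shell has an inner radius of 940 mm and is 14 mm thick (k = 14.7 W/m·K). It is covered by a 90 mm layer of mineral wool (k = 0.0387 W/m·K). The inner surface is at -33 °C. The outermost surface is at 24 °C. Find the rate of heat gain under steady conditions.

Q ≈ 307 W

Spherical conduction: R = (1/r_in − 1/r_out)/(4πk) per layer; series-sum.
R_stainless steel shell = (1/0.94 − 1/0.954)/(4π×14.7) = 8.451×10^-5 K/W
R_mineral wool = (1/0.954 − 1/1.044)/(4π×0.0387) = 0.1858 K/W
R_total = 0.1859 K/W
Q = ΔT/R_total = 57/0.1859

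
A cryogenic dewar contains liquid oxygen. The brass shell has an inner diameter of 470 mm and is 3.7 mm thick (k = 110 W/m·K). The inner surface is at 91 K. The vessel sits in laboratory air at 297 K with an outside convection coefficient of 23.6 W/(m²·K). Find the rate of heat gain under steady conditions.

Q ≈ 3480 W

Each spherical layer contributes R = (1/r_i − 1/r_o)/(4πk):
R_brass shell = (1/0.235 − 1/0.2387)/(4π×110) = 4.772×10^-5 K/W
R_outer film = 1/(h·4πr_o²) = 1/(23.6×4π×0.2387²) = 0.05918 K/W
R_total = 0.05923 K/W
Q = ΔT/R_total = 206/0.05923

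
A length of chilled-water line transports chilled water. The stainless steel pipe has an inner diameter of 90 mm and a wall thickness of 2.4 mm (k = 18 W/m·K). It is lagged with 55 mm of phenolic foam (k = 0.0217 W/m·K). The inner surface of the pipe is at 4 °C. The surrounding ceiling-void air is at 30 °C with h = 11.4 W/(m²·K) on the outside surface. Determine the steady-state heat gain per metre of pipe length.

Cylindrical conduction, so R = ln(r₂/r₁)/(2πkL) per layer, in series:
R_stainless steel pipe wall = ln(47.4/45)/(2π×18×1) = 4.594×10^-4 K/W
R_phenolic foam = ln(102.4/47.4)/(2π×0.0217×1) = 5.649 K/W
R_outer film = 1/(h_o·2πr_oL) = 1/(11.4×2π×0.1024×1) = 0.1363 K/W
R_total = 5.786 K/W
Q = ΔT/R_total = 26/5.786

q′ ≈ 4.49 W/m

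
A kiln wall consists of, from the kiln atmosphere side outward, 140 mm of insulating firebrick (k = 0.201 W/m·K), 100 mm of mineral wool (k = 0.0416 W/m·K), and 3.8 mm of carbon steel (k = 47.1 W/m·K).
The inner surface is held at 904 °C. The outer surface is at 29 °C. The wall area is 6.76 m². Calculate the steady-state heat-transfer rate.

Q ≈ 1910 W

Thermal resistances in series:
R_insulating firebrick = L/(kA) = 0.14/(0.201×6.76) = 0.103 K/W
R_mineral wool = L/(kA) = 0.1/(0.0416×6.76) = 0.3556 K/W
R_carbon steel = L/(kA) = 0.0038/(47.1×6.76) = 1.193×10^-5 K/W
R_total = 0.4586 K/W
Q = ΔT / R_total = 875 / 0.4586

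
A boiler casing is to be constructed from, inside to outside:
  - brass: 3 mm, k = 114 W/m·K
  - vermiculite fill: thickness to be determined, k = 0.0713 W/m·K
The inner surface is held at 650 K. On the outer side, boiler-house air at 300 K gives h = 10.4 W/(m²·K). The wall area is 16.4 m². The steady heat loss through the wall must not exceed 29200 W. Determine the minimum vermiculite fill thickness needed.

L ≈ 7.16 mm

Treating each layer as a thermal resistance in series:
R_brass = L/(kA) = 0.003/(114×16.4) = 1.605×10^-6 K/W
R_outer film = 1/(h_o·A) = 1/(10.4×16.4) = 0.005863 K/W
Sum of the known resistances R_other = 0.005865 K/W
Required total resistance R_tot = ΔT/Q_allow = 350/29200 = 0.01199 K/W
R_vermiculite fill = R_tot − R_other = 0.006122 K/W
L = R·k·A = 0.006122×0.0713×16.4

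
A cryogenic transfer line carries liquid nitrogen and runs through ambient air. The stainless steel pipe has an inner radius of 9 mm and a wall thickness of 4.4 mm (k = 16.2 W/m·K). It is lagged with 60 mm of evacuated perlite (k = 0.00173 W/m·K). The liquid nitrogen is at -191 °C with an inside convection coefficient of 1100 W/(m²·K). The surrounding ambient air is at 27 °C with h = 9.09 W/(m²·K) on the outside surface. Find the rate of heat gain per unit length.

q′ ≈ 1.39 W/m

Per-layer cylindrical resistances, series-summed:
R_inner film = 1/(h_i·2πr₁L) = 1/(1100×2π×0.009×1) = 0.01608 K/W
R_stainless steel pipe wall = ln(13.4/9)/(2π×16.2×1) = 0.00391 K/W
R_evacuated perlite = ln(73.4/13.4)/(2π×0.00173×1) = 156.5 K/W
R_outer film = 1/(h_o·2πr_oL) = 1/(9.09×2π×0.0734×1) = 0.2385 K/W
R_total = 156.7 K/W
Q = ΔT/R_total = 218/156.7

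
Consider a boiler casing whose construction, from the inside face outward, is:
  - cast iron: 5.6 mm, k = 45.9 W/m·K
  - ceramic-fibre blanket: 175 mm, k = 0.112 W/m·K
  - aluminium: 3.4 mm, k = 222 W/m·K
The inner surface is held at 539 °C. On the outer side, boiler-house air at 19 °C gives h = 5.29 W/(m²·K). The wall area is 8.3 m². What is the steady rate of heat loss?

Q ≈ 2460 W

Treating each layer as a thermal resistance in series:
R_cast iron = L/(kA) = 0.0056/(45.9×8.3) = 1.47×10^-5 K/W
R_ceramic-fibre blanket = L/(kA) = 0.175/(0.112×8.3) = 0.1883 K/W
R_aluminium = L/(kA) = 0.0034/(222×8.3) = 1.845×10^-6 K/W
R_outer film = 1/(h_o·A) = 1/(5.29×8.3) = 0.02278 K/W
R_total = 0.211 K/W
Q = ΔT / R_total = 520 / 0.211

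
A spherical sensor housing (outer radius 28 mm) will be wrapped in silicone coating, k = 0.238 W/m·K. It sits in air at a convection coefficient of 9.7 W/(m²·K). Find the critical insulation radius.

For a sphere r_cr = 2k/h = 2×0.238/9.7
r_cr = 49.1 mm; since the bare radius (28 mm) is below r_cr, adding a thin layer of insulation will *increase* heat loss.

r_cr ≈ 49.1 mm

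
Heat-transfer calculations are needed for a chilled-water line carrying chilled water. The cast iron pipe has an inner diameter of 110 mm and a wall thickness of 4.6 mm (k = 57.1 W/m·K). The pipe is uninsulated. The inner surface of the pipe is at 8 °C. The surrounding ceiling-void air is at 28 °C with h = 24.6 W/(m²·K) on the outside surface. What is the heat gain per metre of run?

q′ ≈ 184 W/m

Radial resistances (cylindrical: R_cond = ln(r_o/r_i)/(2πkL), R_conv = 1/(h·2πrL)):
R_cast iron pipe wall = ln(59.6/55)/(2π×57.1×1) = 2.239×10^-4 K/W
R_outer film = 1/(h_o·2πr_oL) = 1/(24.6×2π×0.0596×1) = 0.1086 K/W
R_total = 0.1088 K/W
Q = ΔT/R_total = 20/0.1088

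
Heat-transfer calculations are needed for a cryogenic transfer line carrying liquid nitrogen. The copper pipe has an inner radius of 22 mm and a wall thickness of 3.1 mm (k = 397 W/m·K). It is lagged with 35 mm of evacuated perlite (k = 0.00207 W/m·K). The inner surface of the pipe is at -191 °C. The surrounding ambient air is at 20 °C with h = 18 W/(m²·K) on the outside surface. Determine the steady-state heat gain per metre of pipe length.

Treating each annulus and film as a series resistance:
R_copper pipe wall = ln(25.1/22)/(2π×397×1) = 5.285×10^-5 K/W
R_evacuated perlite = ln(60.1/25.1)/(2π×0.00207×1) = 67.13 K/W
R_outer film = 1/(h_o·2πr_oL) = 1/(18×2π×0.0601×1) = 0.1471 K/W
R_total = 67.28 K/W
Q = ΔT/R_total = 211/67.28

q′ ≈ 3.14 W/m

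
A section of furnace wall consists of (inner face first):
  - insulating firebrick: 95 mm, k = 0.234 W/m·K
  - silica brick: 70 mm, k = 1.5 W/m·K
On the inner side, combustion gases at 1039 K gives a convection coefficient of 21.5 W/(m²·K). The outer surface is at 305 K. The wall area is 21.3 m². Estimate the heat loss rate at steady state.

Q ≈ 31300 W

Treating each layer as a thermal resistance in series:
R_inner film = 1/(h_i·A) = 1/(21.5×21.3) = 0.002184 K/W
R_insulating firebrick = L/(kA) = 0.095/(0.234×21.3) = 0.01906 K/W
R_silica brick = L/(kA) = 0.07/(1.5×21.3) = 0.002191 K/W
R_total = 0.02343 K/W
Q = ΔT / R_total = 734 / 0.02343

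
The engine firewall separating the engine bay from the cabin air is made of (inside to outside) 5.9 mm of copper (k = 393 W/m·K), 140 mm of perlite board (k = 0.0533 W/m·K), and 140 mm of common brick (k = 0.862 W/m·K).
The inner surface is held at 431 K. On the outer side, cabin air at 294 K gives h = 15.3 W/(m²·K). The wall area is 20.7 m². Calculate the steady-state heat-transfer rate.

Q ≈ 994 W

Thermal resistances in series:
R_copper = L/(kA) = 0.0059/(393×20.7) = 7.253×10^-7 K/W
R_perlite board = L/(kA) = 0.14/(0.0533×20.7) = 0.1269 K/W
R_common brick = L/(kA) = 0.14/(0.862×20.7) = 0.007846 K/W
R_outer film = 1/(h_o·A) = 1/(15.3×20.7) = 0.003157 K/W
R_total = 0.1379 K/W
Q = ΔT / R_total = 137 / 0.1379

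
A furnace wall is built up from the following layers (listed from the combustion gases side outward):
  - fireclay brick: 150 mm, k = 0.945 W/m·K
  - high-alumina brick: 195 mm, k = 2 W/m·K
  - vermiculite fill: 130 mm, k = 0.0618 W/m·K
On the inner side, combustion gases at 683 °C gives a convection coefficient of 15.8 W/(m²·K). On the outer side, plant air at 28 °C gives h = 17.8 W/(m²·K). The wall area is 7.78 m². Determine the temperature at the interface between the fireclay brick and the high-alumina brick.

T ≈ 624 °C

Treating each layer as a thermal resistance in series:
R_inner film = 1/(h_i·A) = 1/(15.8×7.78) = 0.008135 K/W
R_fireclay brick = L/(kA) = 0.15/(0.945×7.78) = 0.0204 K/W
R_high-alumina brick = L/(kA) = 0.195/(2×7.78) = 0.01253 K/W
R_vermiculite fill = L/(kA) = 0.13/(0.0618×7.78) = 0.2704 K/W
R_outer film = 1/(h_o·A) = 1/(17.8×7.78) = 0.007221 K/W
R_total = 0.3187 K/W;  Q = ΔT/R_total = 655/0.3187 = 2055 W
T_interface = T_inner − Q·ΣR(inner→interface) = 683 − 2060×0.02854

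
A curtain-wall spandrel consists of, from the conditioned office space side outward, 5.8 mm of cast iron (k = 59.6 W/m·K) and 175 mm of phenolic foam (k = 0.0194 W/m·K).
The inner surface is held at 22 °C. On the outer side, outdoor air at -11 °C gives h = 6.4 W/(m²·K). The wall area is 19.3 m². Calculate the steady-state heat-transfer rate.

Q ≈ 69.4 W

Thermal resistances in series:
R_cast iron = L/(kA) = 0.0058/(59.6×19.3) = 5.042×10^-6 K/W
R_phenolic foam = L/(kA) = 0.175/(0.0194×19.3) = 0.4674 K/W
R_outer film = 1/(h_o·A) = 1/(6.4×19.3) = 0.008096 K/W
R_total = 0.4755 K/W
Q = ΔT / R_total = 33 / 0.4755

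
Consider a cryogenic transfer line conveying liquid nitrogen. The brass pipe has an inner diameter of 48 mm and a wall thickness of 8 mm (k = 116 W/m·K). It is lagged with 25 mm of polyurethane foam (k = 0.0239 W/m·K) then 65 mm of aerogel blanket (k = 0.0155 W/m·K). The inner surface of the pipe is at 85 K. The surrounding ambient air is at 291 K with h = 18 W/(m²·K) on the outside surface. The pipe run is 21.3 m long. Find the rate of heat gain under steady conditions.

Q ≈ 374 W

Treating each annulus and film as a series resistance:
R_brass pipe wall = ln(32/24)/(2π×116×21.3) = 1.853×10^-5 K/W
R_polyurethane foam = ln(57/32)/(2π×0.0239×21.3) = 0.1805 K/W
R_aerogel blanket = ln(122/57)/(2π×0.0155×21.3) = 0.3668 K/W
R_outer film = 1/(h_o·2πr_oL) = 1/(18×2π×0.122×21.3) = 0.003403 K/W
R_total = 0.5508 K/W
Q = ΔT/R_total = 206/0.5508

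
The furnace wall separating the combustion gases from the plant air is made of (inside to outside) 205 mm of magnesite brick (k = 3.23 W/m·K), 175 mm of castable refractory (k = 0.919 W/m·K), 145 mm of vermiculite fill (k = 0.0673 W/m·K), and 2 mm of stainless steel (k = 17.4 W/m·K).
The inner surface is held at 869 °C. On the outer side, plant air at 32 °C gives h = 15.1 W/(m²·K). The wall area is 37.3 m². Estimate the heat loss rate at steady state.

Treating each layer as a thermal resistance in series:
R_magnesite brick = L/(kA) = 0.205/(3.23×37.3) = 0.001702 K/W
R_castable refractory = L/(kA) = 0.175/(0.919×37.3) = 0.005105 K/W
R_vermiculite fill = L/(kA) = 0.145/(0.0673×37.3) = 0.05776 K/W
R_stainless steel = L/(kA) = 0.002/(17.4×37.3) = 3.082×10^-6 K/W
R_outer film = 1/(h_o·A) = 1/(15.1×37.3) = 0.001775 K/W
R_total = 0.06635 K/W
Q = ΔT / R_total = 837 / 0.06635

Q ≈ 12600 W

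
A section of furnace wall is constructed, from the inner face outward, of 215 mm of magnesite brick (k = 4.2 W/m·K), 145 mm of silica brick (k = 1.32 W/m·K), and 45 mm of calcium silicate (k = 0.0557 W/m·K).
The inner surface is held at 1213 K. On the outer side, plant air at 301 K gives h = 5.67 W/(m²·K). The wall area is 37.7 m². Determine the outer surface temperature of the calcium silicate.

Treating each layer as a thermal resistance in series:
R_magnesite brick = L/(kA) = 0.215/(4.2×37.7) = 0.001358 K/W
R_silica brick = L/(kA) = 0.145/(1.32×37.7) = 0.002914 K/W
R_calcium silicate = L/(kA) = 0.045/(0.0557×37.7) = 0.02143 K/W
R_outer film = 1/(h_o·A) = 1/(5.67×37.7) = 0.004678 K/W
R_total = 0.03038 K/W;  Q = ΔT/R_total = 912/0.03038 = 30020 W
T_interface = T_inner − Q·ΣR(inner→interface) = 1213 − 30000×0.0257

T ≈ 441 K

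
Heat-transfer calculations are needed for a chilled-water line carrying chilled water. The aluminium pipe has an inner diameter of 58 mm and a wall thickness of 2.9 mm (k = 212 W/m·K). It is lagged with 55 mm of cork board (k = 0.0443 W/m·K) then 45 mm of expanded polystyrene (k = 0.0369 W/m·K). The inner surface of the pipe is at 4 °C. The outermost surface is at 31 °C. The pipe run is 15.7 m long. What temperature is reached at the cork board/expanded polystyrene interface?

T ≈ 22 °C

Radial resistances (cylindrical: R_cond = ln(r_o/r_i)/(2πkL), R_conv = 1/(h·2πrL)):
R_aluminium pipe wall = ln(31.9/29)/(2π×212×15.7) = 4.557×10^-6 K/W
R_cork board = ln(86.9/31.9)/(2π×0.0443×15.7) = 0.2293 K/W
R_expanded polystyrene = ln(131.9/86.9)/(2π×0.0369×15.7) = 0.1146 K/W
R_total = 0.344 K/W
Q = ΔT/R_total = 27/0.344
Q = 78.5 W
T_interface = T_inner + Q·ΣR(inner→interface) = 4 + 78.5×0.2293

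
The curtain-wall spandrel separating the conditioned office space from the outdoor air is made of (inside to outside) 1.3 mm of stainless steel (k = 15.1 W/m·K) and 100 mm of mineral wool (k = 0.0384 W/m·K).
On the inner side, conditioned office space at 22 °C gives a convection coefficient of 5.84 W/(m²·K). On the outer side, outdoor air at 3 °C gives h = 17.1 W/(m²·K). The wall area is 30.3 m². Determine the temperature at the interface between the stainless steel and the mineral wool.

T ≈ 20.9 °C

Using the resistance-network approach (series):
R_inner film = 1/(h_i·A) = 1/(5.84×30.3) = 0.005651 K/W
R_stainless steel = L/(kA) = 0.0013/(15.1×30.3) = 2.841×10^-6 K/W
R_mineral wool = L/(kA) = 0.1/(0.0384×30.3) = 0.08595 K/W
R_outer film = 1/(h_o·A) = 1/(17.1×30.3) = 0.00193 K/W
R_total = 0.09353 K/W;  Q = ΔT/R_total = 19/0.09353 = 203.1 W
T_interface = T_inner − Q·ΣR(inner→interface) = 22 − 203×0.005654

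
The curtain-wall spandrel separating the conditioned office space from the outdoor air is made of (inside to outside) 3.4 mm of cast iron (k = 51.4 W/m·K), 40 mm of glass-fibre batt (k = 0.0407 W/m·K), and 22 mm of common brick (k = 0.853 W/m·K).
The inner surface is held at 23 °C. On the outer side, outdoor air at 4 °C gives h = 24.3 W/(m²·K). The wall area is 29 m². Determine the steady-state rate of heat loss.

Q ≈ 525 W

Using the resistance-network approach (series):
R_cast iron = L/(kA) = 0.0034/(51.4×29) = 2.281×10^-6 K/W
R_glass-fibre batt = L/(kA) = 0.04/(0.0407×29) = 0.03389 K/W
R_common brick = L/(kA) = 0.022/(0.853×29) = 8.894×10^-4 K/W
R_outer film = 1/(h_o·A) = 1/(24.3×29) = 0.001419 K/W
R_total = 0.0362 K/W
Q = ΔT / R_total = 19 / 0.0362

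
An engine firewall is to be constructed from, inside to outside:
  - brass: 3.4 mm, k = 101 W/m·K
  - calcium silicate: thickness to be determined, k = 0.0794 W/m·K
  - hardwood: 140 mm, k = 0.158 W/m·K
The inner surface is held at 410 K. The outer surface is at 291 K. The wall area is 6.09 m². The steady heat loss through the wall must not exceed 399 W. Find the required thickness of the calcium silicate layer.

L ≈ 73.9 mm

Model the wall as resistances in series:
R_brass = L/(kA) = 0.0034/(101×6.09) = 5.528×10^-6 K/W
R_hardwood = L/(kA) = 0.14/(0.158×6.09) = 0.1455 K/W
Sum of the known resistances R_other = 0.1455 K/W
Required total resistance R_tot = ΔT/Q_allow = 119/399 = 0.2982 K/W
R_calcium silicate = R_tot − R_other = 0.1527 K/W
L = R·k·A = 0.1527×0.0794×6.09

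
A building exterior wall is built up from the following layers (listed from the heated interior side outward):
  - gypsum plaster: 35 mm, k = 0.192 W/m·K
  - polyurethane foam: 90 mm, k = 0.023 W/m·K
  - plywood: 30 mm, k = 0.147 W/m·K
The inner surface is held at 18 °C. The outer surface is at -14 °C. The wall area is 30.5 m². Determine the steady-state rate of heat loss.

Treating each layer as a thermal resistance in series:
R_gypsum plaster = L/(kA) = 0.035/(0.192×30.5) = 0.005977 K/W
R_polyurethane foam = L/(kA) = 0.09/(0.023×30.5) = 0.1283 K/W
R_plywood = L/(kA) = 0.03/(0.147×30.5) = 0.006691 K/W
R_total = 0.141 K/W
Q = ΔT / R_total = 32 / 0.141

Q ≈ 227 W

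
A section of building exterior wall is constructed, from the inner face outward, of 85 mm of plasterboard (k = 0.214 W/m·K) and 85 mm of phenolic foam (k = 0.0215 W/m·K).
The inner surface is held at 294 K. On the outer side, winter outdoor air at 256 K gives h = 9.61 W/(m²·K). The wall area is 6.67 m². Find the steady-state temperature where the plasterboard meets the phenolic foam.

Thermal resistances in series:
R_plasterboard = L/(kA) = 0.085/(0.214×6.67) = 0.05955 K/W
R_phenolic foam = L/(kA) = 0.085/(0.0215×6.67) = 0.5927 K/W
R_outer film = 1/(h_o·A) = 1/(9.61×6.67) = 0.0156 K/W
R_total = 0.6679 K/W;  Q = ΔT/R_total = 38/0.6679 = 56.9 W
T_interface = T_inner − Q·ΣR(inner→interface) = 294 − 56.9×0.05955

T ≈ 291 K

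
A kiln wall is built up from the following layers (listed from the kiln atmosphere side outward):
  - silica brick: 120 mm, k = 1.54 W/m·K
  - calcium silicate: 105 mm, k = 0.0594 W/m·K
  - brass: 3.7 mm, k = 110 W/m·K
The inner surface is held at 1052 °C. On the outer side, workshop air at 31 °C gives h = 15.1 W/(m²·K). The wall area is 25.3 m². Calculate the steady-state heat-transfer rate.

Treating each layer as a thermal resistance in series:
R_silica brick = L/(kA) = 0.12/(1.54×25.3) = 0.00308 K/W
R_calcium silicate = L/(kA) = 0.105/(0.0594×25.3) = 0.06987 K/W
R_brass = L/(kA) = 0.0037/(110×25.3) = 1.33×10^-6 K/W
R_outer film = 1/(h_o·A) = 1/(15.1×25.3) = 0.002618 K/W
R_total = 0.07557 K/W
Q = ΔT / R_total = 1021 / 0.07557

Q ≈ 13500 W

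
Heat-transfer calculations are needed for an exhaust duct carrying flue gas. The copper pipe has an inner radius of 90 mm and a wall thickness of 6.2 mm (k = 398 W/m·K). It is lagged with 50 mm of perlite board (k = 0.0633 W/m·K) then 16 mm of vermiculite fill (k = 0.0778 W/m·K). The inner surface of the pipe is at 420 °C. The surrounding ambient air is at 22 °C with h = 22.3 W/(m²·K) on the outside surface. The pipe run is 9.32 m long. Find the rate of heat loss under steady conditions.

Q ≈ 2830 W

Treating each annulus and film as a series resistance:
R_copper pipe wall = ln(96.2/90)/(2π×398×9.32) = 2.858×10^-6 K/W
R_perlite board = ln(146.2/96.2)/(2π×0.0633×9.32) = 0.1129 K/W
R_vermiculite fill = ln(162.2/146.2)/(2π×0.0778×9.32) = 0.0228 K/W
R_outer film = 1/(h_o·2πr_oL) = 1/(22.3×2π×0.1622×9.32) = 0.004721 K/W
R_total = 0.1404 K/W
Q = ΔT/R_total = 398/0.1404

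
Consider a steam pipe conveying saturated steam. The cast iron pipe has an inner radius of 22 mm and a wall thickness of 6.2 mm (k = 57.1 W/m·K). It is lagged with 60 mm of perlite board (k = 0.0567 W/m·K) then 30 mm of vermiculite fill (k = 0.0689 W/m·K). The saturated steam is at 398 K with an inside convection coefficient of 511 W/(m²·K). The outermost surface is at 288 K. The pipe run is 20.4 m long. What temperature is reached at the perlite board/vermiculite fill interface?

Radial resistances (cylindrical: R_cond = ln(r_o/r_i)/(2πkL), R_conv = 1/(h·2πrL)):
R_inner film = 1/(h_i·2πr₁L) = 1/(511×2π×0.022×20.4) = 6.94×10^-4 K/W
R_cast iron pipe wall = ln(28.2/22)/(2π×57.1×20.4) = 3.392×10^-5 K/W
R_perlite board = ln(88.2/28.2)/(2π×0.0567×20.4) = 0.1569 K/W
R_vermiculite fill = ln(118.2/88.2)/(2π×0.0689×20.4) = 0.03315 K/W
R_total = 0.1908 K/W
Q = ΔT/R_total = 110/0.1908
Q = 577 W
T_interface = T_inner − Q·ΣR(inner→interface) = 398 − 577×0.1576

T ≈ 307 K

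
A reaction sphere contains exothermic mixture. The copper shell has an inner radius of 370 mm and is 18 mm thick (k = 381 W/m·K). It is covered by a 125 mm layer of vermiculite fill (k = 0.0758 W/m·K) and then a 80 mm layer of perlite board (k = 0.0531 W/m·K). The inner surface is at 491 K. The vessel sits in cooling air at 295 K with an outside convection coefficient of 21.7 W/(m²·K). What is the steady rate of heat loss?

For a spherical shell R = (1/r₁ − 1/r₂)/(4πk); film R = 1/(h·4πr²). In series:
R_copper shell = (1/0.37 − 1/0.388)/(4π×381) = 2.619×10^-5 K/W
R_vermiculite fill = (1/0.388 − 1/0.513)/(4π×0.0758) = 0.6593 K/W
R_perlite board = (1/0.513 − 1/0.593)/(4π×0.0531) = 0.3941 K/W
R_outer film = 1/(h·4πr_o²) = 1/(21.7×4π×0.593²) = 0.01043 K/W
R_total = 1.064 K/W
Q = ΔT/R_total = 196/1.064

Q ≈ 184 W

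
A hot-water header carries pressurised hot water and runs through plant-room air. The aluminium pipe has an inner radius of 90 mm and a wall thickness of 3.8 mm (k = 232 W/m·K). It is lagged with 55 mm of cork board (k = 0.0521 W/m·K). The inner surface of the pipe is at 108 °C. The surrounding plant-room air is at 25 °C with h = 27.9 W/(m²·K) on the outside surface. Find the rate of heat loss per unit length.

Radial resistances (cylindrical: R_cond = ln(r_o/r_i)/(2πkL), R_conv = 1/(h·2πrL)):
R_aluminium pipe wall = ln(93.8/90)/(2π×232×1) = 2.837×10^-5 K/W
R_cork board = ln(148.8/93.8)/(2π×0.0521×1) = 1.41 K/W
R_outer film = 1/(h_o·2πr_oL) = 1/(27.9×2π×0.1488×1) = 0.03834 K/W
R_total = 1.448 K/W
Q = ΔT/R_total = 83/1.448

q′ ≈ 57.3 W/m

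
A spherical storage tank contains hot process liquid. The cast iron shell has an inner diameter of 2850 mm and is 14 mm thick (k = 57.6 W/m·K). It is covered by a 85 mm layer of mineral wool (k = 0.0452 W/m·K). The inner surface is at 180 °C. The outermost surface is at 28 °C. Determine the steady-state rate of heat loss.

Radial (spherical) resistances in series:
R_cast iron shell = (1/1.425 − 1/1.439)/(4π×57.6) = 9.432×10^-6 K/W
R_mineral wool = (1/1.439 − 1/1.524)/(4π×0.0452) = 0.06824 K/W
R_total = 0.06825 K/W
Q = ΔT/R_total = 152/0.06825

Q ≈ 2230 W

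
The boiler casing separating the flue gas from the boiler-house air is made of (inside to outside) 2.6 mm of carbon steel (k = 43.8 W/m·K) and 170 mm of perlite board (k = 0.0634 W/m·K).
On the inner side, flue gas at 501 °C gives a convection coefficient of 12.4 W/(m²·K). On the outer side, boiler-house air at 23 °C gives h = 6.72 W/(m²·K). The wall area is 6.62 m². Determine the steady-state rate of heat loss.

Using the resistance-network approach (series):
R_inner film = 1/(h_i·A) = 1/(12.4×6.62) = 0.01218 K/W
R_carbon steel = L/(kA) = 0.0026/(43.8×6.62) = 8.967×10^-6 K/W
R_perlite board = L/(kA) = 0.17/(0.0634×6.62) = 0.405 K/W
R_outer film = 1/(h_o·A) = 1/(6.72×6.62) = 0.02248 K/W
R_total = 0.4397 K/W
Q = ΔT / R_total = 478 / 0.4397

Q ≈ 1090 W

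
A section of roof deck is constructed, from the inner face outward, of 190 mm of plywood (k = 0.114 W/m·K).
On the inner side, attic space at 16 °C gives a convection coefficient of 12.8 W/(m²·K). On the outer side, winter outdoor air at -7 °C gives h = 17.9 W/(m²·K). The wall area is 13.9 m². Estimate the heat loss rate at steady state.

Thermal resistances in series:
R_inner film = 1/(h_i·A) = 1/(12.8×13.9) = 0.005621 K/W
R_plywood = L/(kA) = 0.19/(0.114×13.9) = 0.1199 K/W
R_outer film = 1/(h_o·A) = 1/(17.9×13.9) = 0.004019 K/W
R_total = 0.1295 K/W
Q = ΔT / R_total = 23 / 0.1295

Q ≈ 178 W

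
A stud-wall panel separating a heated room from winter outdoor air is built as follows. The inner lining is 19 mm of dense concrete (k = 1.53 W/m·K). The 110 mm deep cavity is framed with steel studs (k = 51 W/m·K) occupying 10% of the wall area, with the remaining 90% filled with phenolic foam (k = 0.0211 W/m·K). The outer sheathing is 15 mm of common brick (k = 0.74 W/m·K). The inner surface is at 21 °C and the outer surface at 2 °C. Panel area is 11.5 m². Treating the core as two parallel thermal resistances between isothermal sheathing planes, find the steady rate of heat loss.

Sheathing layers in series; stud and cavity paths in parallel between them.
R_inner = 0.019/(1.53×11.5) = 0.00108 K/W
R_stud  = 0.11/(51×0.1×11.5) = 0.001876 K/W
R_cav   = 0.11/(0.0211×0.9×11.5) = 0.5037 K/W
1/R_core = 1/R_stud + 1/R_cav → R_core = 0.001869 K/W
R_outer = 0.015/(0.74×11.5) = 0.001763 K/W
R_total = 0.004711 K/W
Q = ΔT/R_total = 19/0.004711

Q ≈ 4030 W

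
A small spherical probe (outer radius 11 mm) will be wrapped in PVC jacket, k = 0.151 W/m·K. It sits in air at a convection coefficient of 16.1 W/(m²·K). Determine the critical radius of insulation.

For a sphere r_cr = 2k/h = 2×0.151/16.1
r_cr = 18.8 mm; since the bare radius (11 mm) is below r_cr, adding a thin layer of insulation will *increase* heat loss.

r_cr ≈ 18.8 mm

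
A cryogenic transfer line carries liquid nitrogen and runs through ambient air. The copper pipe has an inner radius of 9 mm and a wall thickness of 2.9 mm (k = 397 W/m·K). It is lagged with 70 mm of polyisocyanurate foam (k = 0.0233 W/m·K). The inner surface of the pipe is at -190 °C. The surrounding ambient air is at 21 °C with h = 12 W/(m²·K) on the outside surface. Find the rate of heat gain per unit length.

q′ ≈ 15.8 W/m

Radial resistances (cylindrical: R_cond = ln(r_o/r_i)/(2πkL), R_conv = 1/(h·2πrL)):
R_copper pipe wall = ln(11.9/9)/(2π×397×1) = 1.12×10^-4 K/W
R_polyisocyanurate foam = ln(81.9/11.9)/(2π×0.0233×1) = 13.18 K/W
R_outer film = 1/(h_o·2πr_oL) = 1/(12×2π×0.0819×1) = 0.1619 K/W
R_total = 13.34 K/W
Q = ΔT/R_total = 211/13.34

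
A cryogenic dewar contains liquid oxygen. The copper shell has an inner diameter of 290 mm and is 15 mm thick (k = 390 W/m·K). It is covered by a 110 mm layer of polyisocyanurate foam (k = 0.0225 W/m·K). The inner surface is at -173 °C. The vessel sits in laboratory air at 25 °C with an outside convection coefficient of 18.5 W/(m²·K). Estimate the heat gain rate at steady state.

For a spherical shell R = (1/r₁ − 1/r₂)/(4πk); film R = 1/(h·4πr²). In series:
R_copper shell = (1/0.145 − 1/0.16)/(4π×390) = 1.319×10^-4 K/W
R_polyisocyanurate foam = (1/0.16 − 1/0.27)/(4π×0.0225) = 9.006 K/W
R_outer film = 1/(h·4πr_o²) = 1/(18.5×4π×0.27²) = 0.05901 K/W
R_total = 9.065 K/W
Q = ΔT/R_total = 198/9.065

Q ≈ 21.8 W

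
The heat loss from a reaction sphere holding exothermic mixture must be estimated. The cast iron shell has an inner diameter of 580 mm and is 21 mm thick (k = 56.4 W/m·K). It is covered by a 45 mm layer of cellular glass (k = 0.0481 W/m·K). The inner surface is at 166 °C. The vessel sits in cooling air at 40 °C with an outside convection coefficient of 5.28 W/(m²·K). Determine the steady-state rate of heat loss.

For a spherical shell R = (1/r₁ − 1/r₂)/(4πk); film R = 1/(h·4πr²). In series:
R_cast iron shell = (1/0.29 − 1/0.311)/(4π×56.4) = 3.285×10^-4 K/W
R_cellular glass = (1/0.311 − 1/0.356)/(4π×0.0481) = 0.6724 K/W
R_outer film = 1/(h·4πr_o²) = 1/(5.28×4π×0.356²) = 0.1189 K/W
R_total = 0.7917 K/W
Q = ΔT/R_total = 126/0.7917

Q ≈ 159 W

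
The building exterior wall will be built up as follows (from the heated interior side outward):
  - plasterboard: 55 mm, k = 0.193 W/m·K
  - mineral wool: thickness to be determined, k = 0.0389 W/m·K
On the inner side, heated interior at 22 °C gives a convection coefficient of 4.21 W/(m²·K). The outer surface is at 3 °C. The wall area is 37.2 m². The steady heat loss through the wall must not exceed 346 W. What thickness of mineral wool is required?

L ≈ 59.1 mm

Using the resistance-network approach (series):
R_inner film = 1/(h_i·A) = 1/(4.21×37.2) = 0.006385 K/W
R_plasterboard = L/(kA) = 0.055/(0.193×37.2) = 0.007661 K/W
Sum of the known resistances R_other = 0.01405 K/W
Required total resistance R_tot = ΔT/Q_allow = 19/346 = 0.05491 K/W
R_mineral wool = R_tot − R_other = 0.04087 K/W
L = R·k·A = 0.04087×0.0389×37.2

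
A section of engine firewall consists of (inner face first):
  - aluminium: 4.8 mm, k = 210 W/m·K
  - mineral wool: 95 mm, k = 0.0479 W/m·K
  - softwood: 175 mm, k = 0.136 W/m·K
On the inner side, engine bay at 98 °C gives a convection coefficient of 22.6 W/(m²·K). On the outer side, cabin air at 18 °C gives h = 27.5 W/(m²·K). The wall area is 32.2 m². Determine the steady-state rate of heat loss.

Series thermal resistances:
R_inner film = 1/(h_i·A) = 1/(22.6×32.2) = 0.001374 K/W
R_aluminium = L/(kA) = 0.0048/(210×32.2) = 7.098×10^-7 K/W
R_mineral wool = L/(kA) = 0.095/(0.0479×32.2) = 0.06159 K/W
R_softwood = L/(kA) = 0.175/(0.136×32.2) = 0.03996 K/W
R_outer film = 1/(h_o·A) = 1/(27.5×32.2) = 0.001129 K/W
R_total = 0.1041 K/W
Q = ΔT / R_total = 80 / 0.1041

Q ≈ 769 W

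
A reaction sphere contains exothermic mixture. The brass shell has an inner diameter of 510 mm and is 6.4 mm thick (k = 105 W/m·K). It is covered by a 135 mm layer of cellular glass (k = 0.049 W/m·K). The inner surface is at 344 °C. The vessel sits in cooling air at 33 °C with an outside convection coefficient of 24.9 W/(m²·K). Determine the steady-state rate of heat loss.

Q ≈ 146 W

Spherical conduction: R = (1/r_in − 1/r_out)/(4πk) per layer; series-sum.
R_brass shell = (1/0.255 − 1/0.2614)/(4π×105) = 7.277×10^-5 K/W
R_cellular glass = (1/0.2614 − 1/0.3964)/(4π×0.049) = 2.116 K/W
R_outer film = 1/(h·4πr_o²) = 1/(24.9×4π×0.3964²) = 0.02034 K/W
R_total = 2.136 K/W
Q = ΔT/R_total = 311/2.136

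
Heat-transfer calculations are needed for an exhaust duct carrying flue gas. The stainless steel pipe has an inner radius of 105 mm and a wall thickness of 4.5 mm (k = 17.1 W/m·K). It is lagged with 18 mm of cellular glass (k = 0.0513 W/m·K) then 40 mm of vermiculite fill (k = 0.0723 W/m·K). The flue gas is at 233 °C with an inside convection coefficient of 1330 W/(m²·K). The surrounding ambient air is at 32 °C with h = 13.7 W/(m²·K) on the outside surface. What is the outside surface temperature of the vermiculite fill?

Cylindrical conduction, so R = ln(r₂/r₁)/(2πkL) per layer, in series:
R_inner film = 1/(h_i·2πr₁L) = 1/(1330×2π×0.105×1) = 0.00114 K/W
R_stainless steel pipe wall = ln(109.5/105)/(2π×17.1×1) = 3.906×10^-4 K/W
R_cellular glass = ln(127.5/109.5)/(2π×0.0513×1) = 0.4722 K/W
R_vermiculite fill = ln(167.5/127.5)/(2π×0.0723×1) = 0.6007 K/W
R_outer film = 1/(h_o·2πr_oL) = 1/(13.7×2π×0.1675×1) = 0.06936 K/W
R_total = 1.144 K/W
Q = ΔT/R_total = 201/1.144
Q = 176 W/m
T_interface = T_inner − Q·ΣR(inner→interface) = 233 − 176×1.074

T ≈ 44.2 °C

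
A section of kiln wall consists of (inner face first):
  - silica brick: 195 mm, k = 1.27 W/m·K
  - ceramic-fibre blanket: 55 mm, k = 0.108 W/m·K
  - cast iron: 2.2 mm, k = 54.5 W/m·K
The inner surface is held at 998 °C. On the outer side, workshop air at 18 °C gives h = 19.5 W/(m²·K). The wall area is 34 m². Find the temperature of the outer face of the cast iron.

T ≈ 88.4 °C

Series thermal resistances:
R_silica brick = L/(kA) = 0.195/(1.27×34) = 0.004516 K/W
R_ceramic-fibre blanket = L/(kA) = 0.055/(0.108×34) = 0.01498 K/W
R_cast iron = L/(kA) = 0.0022/(54.5×34) = 1.187×10^-6 K/W
R_outer film = 1/(h_o·A) = 1/(19.5×34) = 0.001508 K/W
R_total = 0.021 K/W;  Q = ΔT/R_total = 980/0.021 = 46660 W
T_interface = T_inner − Q·ΣR(inner→interface) = 998 − 46700×0.0195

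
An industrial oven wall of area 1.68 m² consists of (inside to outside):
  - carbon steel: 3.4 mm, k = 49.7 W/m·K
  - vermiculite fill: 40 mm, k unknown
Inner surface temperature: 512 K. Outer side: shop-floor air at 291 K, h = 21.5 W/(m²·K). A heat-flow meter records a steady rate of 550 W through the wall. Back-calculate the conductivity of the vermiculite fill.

Thermal resistances in series:
R_carbon steel = L/(kA) = 0.0034/(49.7×1.68) = 4.072×10^-5 K/W
R_outer film = 1/(h_o·A) = 1/(21.5×1.68) = 0.02769 K/W
Sum of known resistances R_other = 0.02773 K/W
Total R = ΔT/Q = 221/550 = 0.4018 K/W
R_vermiculite fill = R_total − R_other = 0.3741 K/W
k = L/(R·A) = 0.04/(0.3741×1.68)

k ≈ 0.0636 W/(m·K)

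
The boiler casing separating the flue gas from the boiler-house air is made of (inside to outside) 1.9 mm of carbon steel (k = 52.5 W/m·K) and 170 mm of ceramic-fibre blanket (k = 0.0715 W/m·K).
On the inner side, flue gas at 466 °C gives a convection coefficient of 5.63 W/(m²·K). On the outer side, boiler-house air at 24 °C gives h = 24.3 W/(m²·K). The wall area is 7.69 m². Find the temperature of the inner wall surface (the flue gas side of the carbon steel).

T ≈ 436 °C

Treating each layer as a thermal resistance in series:
R_inner film = 1/(h_i·A) = 1/(5.63×7.69) = 0.0231 K/W
R_carbon steel = L/(kA) = 0.0019/(52.5×7.69) = 4.706×10^-6 K/W
R_ceramic-fibre blanket = L/(kA) = 0.17/(0.0715×7.69) = 0.3092 K/W
R_outer film = 1/(h_o·A) = 1/(24.3×7.69) = 0.005351 K/W
R_total = 0.3376 K/W;  Q = ΔT/R_total = 442/0.3376 = 1309 W
T_interface = T_inner − Q·ΣR(inner→interface) = 466 − 1310×0.0231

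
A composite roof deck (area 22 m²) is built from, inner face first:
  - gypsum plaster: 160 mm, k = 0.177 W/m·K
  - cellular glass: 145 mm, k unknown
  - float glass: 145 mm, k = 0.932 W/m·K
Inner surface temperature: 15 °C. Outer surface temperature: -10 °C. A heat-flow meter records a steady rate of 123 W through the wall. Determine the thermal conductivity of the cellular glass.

k ≈ 0.0425 W/(m·K)

Series thermal resistances:
R_gypsum plaster = L/(kA) = 0.16/(0.177×22) = 0.04109 K/W
R_float glass = L/(kA) = 0.145/(0.932×22) = 0.007072 K/W
Sum of known resistances R_other = 0.04816 K/W
Total R = ΔT/Q = 25/123 = 0.2033 K/W
R_cellular glass = R_total − R_other = 0.1551 K/W
k = L/(R·A) = 0.145/(0.1551×22)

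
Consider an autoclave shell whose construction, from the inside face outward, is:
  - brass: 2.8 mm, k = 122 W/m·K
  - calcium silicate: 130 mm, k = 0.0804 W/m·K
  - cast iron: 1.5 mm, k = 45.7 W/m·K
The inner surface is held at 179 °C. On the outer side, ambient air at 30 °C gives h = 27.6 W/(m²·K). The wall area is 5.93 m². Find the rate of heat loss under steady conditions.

Using the resistance-network approach (series):
R_brass = L/(kA) = 0.0028/(122×5.93) = 3.87×10^-6 K/W
R_calcium silicate = L/(kA) = 0.13/(0.0804×5.93) = 0.2727 K/W
R_cast iron = L/(kA) = 0.0015/(45.7×5.93) = 5.535×10^-6 K/W
R_outer film = 1/(h_o·A) = 1/(27.6×5.93) = 0.00611 K/W
R_total = 0.2788 K/W
Q = ΔT / R_total = 149 / 0.2788

Q ≈ 534 W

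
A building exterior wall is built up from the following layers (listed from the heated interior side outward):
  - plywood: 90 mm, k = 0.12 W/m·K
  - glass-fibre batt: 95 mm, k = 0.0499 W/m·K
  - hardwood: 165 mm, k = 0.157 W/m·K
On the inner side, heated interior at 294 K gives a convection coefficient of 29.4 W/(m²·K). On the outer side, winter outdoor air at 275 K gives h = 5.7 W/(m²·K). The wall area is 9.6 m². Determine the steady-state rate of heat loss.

Q ≈ 46.6 W

Treating each layer as a thermal resistance in series:
R_inner film = 1/(h_i·A) = 1/(29.4×9.6) = 0.003543 K/W
R_plywood = L/(kA) = 0.09/(0.12×9.6) = 0.07812 K/W
R_glass-fibre batt = L/(kA) = 0.095/(0.0499×9.6) = 0.1983 K/W
R_hardwood = L/(kA) = 0.165/(0.157×9.6) = 0.1095 K/W
R_outer film = 1/(h_o·A) = 1/(5.7×9.6) = 0.01827 K/W
R_total = 0.4077 K/W
Q = ΔT / R_total = 19 / 0.4077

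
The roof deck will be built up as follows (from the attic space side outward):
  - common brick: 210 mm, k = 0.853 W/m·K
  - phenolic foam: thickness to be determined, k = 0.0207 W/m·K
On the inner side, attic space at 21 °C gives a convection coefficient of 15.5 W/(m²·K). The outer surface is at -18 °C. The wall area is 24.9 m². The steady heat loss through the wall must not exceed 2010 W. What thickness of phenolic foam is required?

L ≈ 3.57 mm

Series thermal resistances:
R_inner film = 1/(h_i·A) = 1/(15.5×24.9) = 0.002591 K/W
R_common brick = L/(kA) = 0.21/(0.853×24.9) = 0.009887 K/W
Sum of the known resistances R_other = 0.01248 K/W
Required total resistance R_tot = ΔT/Q_allow = 39/2010 = 0.0194 K/W
R_phenolic foam = R_tot − R_other = 0.006925 K/W
L = R·k·A = 0.006925×0.0207×24.9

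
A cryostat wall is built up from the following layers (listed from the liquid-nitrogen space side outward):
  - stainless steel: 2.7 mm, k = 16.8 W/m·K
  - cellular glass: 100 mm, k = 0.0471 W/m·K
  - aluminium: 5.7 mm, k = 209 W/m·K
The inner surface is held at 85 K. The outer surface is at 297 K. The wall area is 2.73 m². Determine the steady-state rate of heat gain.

Treating each layer as a thermal resistance in series:
R_stainless steel = L/(kA) = 0.0027/(16.8×2.73) = 5.887×10^-5 K/W
R_cellular glass = L/(kA) = 0.1/(0.0471×2.73) = 0.7777 K/W
R_aluminium = L/(kA) = 0.0057/(209×2.73) = 9.99×10^-6 K/W
R_total = 0.7778 K/W
Q = ΔT / R_total = 212 / 0.7778

Q ≈ 273 W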